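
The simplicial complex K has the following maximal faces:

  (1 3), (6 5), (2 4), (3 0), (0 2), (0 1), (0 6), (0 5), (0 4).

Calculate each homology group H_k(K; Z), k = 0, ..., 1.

H_0 = Z,  H_1 = Z^3.

Fix the vertex order 0 < 1 < 2 < 3 < 4 < 5 < 6 and write every simplex with vertices in increasing order. Then dim K = 1 and the simplices of K are:

  0-simplices (7): [0], [1], [2], [3], [4], [5], [6]
  1-simplices (9): [0,1], [0,2], [0,3], [0,4], [0,5], [0,6], [1,3], [2,4], [5,6]

giving chain groups C_0 ≅ Z^7, C_1 ≅ Z^9.

Boundary ∂_1: C_1 → C_0 sends each edge [p,q] (with p < q) to q − p. For instance
  ∂[0,2] = [2] − [0].
This gives a 7×9 integer matrix of rank 6; reducing to Smith normal form yields diagonal entries (1,1,1,1,1,1).

Computing H_k = (kernel of ∂_k) / (image of ∂_{k+1}):

  H_0: rank C_0 − rank ∂_1 = 7 − 6 = 1, and the invariant factors of ∂_1 are all 1, so H_0 ≅ Z.
  H_1: rank ker ∂_1 − rank ∂_2 = (9 − 6) − 0 = 3, and there is no ∂_2, so H_1 ≅ Z^3.

As a check, the Euler characteristic is 7 − 9 = -2, which agrees with 1 − 3 = -2.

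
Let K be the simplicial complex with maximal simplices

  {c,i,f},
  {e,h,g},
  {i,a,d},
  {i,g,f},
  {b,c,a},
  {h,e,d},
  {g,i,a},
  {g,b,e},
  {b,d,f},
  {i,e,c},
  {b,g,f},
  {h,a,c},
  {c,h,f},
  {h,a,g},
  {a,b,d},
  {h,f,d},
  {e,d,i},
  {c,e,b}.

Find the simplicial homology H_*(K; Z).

Take the total order a < b < c < d < e < f < g < h < i on the vertex set. Then K (dimension 2) consists of the simplices:

  0-simplices (9): a, b, c, d, e, f, g, h, i
  1-simplices (27): ab, ac, ad, ag, ah, ai, bc, bd, be, bf, bg, ce, cf, ch, ci, de, df, dh, di, eg, eh, ei, fg, fh, fi, gh, gi
  2-simplices (18): abc, abd, ach, adi, agh, agi, bce, bdf, beg, bfg, cei, cfh, cfi, deh, dei, dfh, egh, fgi

Hence C_0 ≅ Z^9, C_1 ≅ Z^27, C_2 ≅ Z^18.

The boundary map ∂_1: C_1 → C_0 sends each edge [p,q] (with p < q) to q − p.
This gives a 9×27 integer matrix of rank 8; reducing to Smith normal form yields diagonal entries (1,1,1,1,1,1,1,1).

∂_2: C_2 → C_1 sends each 2-simplex [p,q,r] to [q,r] − [p,r] + [p,q]. For instance
  ∂cfi = fi − ci + cf,
  ∂cfh = fh − ch + cf.
As a 27×18 matrix over Z this has rank 17, with invariant factors (1,1,1,1,1,1,1,1,1,1,1,1,1,1,1,1,1).

Now H_k = ker ∂_k / im ∂_{k+1}, so:

  H_0: rank C_0 − rank ∂_1 = 9 − 8 = 1, and the invariant factors of ∂_1 are all 1, so H_0 ≅ Z.
  H_1: rank ker ∂_1 − rank ∂_2 = (27 − 8) − 17 = 2, and the invariant factors of ∂_2 are all 1, so H_1 ≅ Z^2.
  H_2: rank ker ∂_2 − rank ∂_3 = (18 − 17) − 0 = 1, and there is no ∂_3, so H_2 ≅ Z.

(K is a triangulation of the torus T^2.)

H_0 = Z,  H_1 = Z^2,  H_2 = Z.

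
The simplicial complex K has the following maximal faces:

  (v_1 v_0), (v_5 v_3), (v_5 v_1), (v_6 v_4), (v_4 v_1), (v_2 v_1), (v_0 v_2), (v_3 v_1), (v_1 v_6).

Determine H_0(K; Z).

Order the vertices as v_0 < v_1 < v_2 < v_3 < v_4 < v_5 < v_6. Listing each simplex with vertices in this order, K has dimension 1 with simplices:

  0-simplices (7): [v_0], [v_1], [v_2], [v_3], [v_4], [v_5], [v_6]
  1-simplices (9): [v_0,v_1], [v_0,v_2], [v_1,v_2], [v_1,v_3], [v_1,v_4], [v_1,v_5], [v_1,v_6], [v_3,v_5], [v_4,v_6]

giving chain groups C_0 ≅ Z^7, C_1 ≅ Z^9.

Boundary ∂_1: C_1 → C_0 is given by ∂[p,q] = [q] − [p]. For instance
  ∂[v_1,v_5] = [v_5] − [v_1].
The resulting 7×9 matrix has rank 6, and its Smith normal form has invariant factors (1,1,1,1,1,1).

Now H_k = ker ∂_k / im ∂_{k+1}, so:

  H_0: rank C_0 − rank ∂_1 = 7 − 6 = 1, and the invariant factors of ∂_1 are all 1, so H_0 = Z.

H_0 = Z.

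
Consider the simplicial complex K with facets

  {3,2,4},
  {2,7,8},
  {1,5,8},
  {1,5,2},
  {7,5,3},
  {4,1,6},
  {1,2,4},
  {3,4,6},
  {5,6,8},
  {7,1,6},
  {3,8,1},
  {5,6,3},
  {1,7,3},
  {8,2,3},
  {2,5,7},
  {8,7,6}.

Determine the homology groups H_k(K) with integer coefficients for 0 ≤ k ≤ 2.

H_0 ≅ Z,  H_1 ≅ Z^2,  H_2 ≅ Z.

Take the total order 1 < 2 < 3 < 4 < 5 < 6 < 7 < 8 on the vertex set. Then K (dimension 2) consists of the simplices:

  0-simplices (8): [1], [2], [3], [4], [5], [6], [7], [8]
  1-simplices (24): (24 of them)
  2-simplices (16): [1,2,4], [1,2,5], [1,3,7], [1,3,8], [1,4,6], [1,5,8], [1,6,7], [2,3,4], [2,3,8], [2,5,7], [2,7,8], [3,4,6], [3,5,6], [3,5,7], [5,6,8], [6,7,8]

so the chain groups are C_0 ≅ Z^8, C_1 ≅ Z^24, C_2 ≅ Z^16.

∂_1: C_1 → C_0 is given by ∂[p,q] = [q] − [p]. For instance
  ∂[7,8] = [8] − [7].
As a 8×24 matrix over Z this has rank 7, with invariant factors (1,1,1,1,1,1,1).

Boundary ∂_2: C_2 → C_1 maps a triangle to the signed sum of its edges. For instance
  ∂[2,3,8] = [3,8] − [2,8] + [2,3],
  ∂[1,2,5] = [2,5] − [1,5] + [1,2].
The resulting 24×16 matrix has rank 15, and its Smith normal form has invariant factors (1,1,1,1,1,1,1,1,1,1,1,1,1,1,1).

Reading off H_k = ker ∂_k / im ∂_{k+1}:

  H_0: rank C_0 − rank ∂_1 = 8 − 7 = 1, and the invariant factors of ∂_1 are all 1, so H_0 ≅ Z.
  H_1: rank ker ∂_1 − rank ∂_2 = (24 − 7) − 15 = 2, and the invariant factors of ∂_2 are all 1, so H_1 ≅ Z^2.
  H_2: rank ker ∂_2 − rank ∂_3 = (16 − 15) − 0 = 1, and there is no ∂_3, so H_2 ≅ Z.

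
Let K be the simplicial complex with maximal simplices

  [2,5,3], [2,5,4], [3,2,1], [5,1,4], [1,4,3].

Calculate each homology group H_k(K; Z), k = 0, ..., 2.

H_0 = Z,  H_1 = Z,  H_2 = 0.

Fix the vertex order 1 < 2 < 3 < 4 < 5 and write every simplex with vertices in increasing order. Then dim K = 2 and the simplices of K are:

  0-simplices (5): [1], [2], [3], [4], [5]
  1-simplices (10): [1,2], [1,3], [1,4], [1,5], [2,3], [2,4], [2,5], [3,4], [3,5], [4,5]
  2-simplices (5): [1,2,3], [1,3,4], [1,4,5], [2,3,5], [2,4,5]

so the chain groups are C_0 ≅ Z^5, C_1 ≅ Z^10, C_2 ≅ Z^5.

Boundary ∂_1: C_1 → C_0 sends each edge [p,q] (with p < q) to q − p.
This gives a 5×10 integer matrix of rank 4; reducing to Smith normal form yields diagonal entries (1,1,1,1).

The boundary map ∂_2: C_2 → C_1 sends each 2-simplex [p,q,r] to [q,r] − [p,r] + [p,q]. For instance
  ∂[1,4,5] = [4,5] − [1,5] + [1,4],
  ∂[1,2,3] = [2,3] − [1,3] + [1,2].
As a 10×5 matrix over Z this has rank 5, with invariant factors (1,1,1,1,1).

Reading off H_k = ker ∂_k / im ∂_{k+1}:

  H_0: rank C_0 − rank ∂_1 = 5 − 4 = 1, and the invariant factors of ∂_1 are all 1, so H_0 ≅ Z.
  H_1: rank ker ∂_1 − rank ∂_2 = (10 − 4) − 5 = 1, and the invariant factors of ∂_2 are all 1, so H_1 ≅ Z.
  H_2: rank ker ∂_2 − rank ∂_3 = (5 − 5) − 0 = 0, and there is no ∂_3, so H_2 ≅ 0.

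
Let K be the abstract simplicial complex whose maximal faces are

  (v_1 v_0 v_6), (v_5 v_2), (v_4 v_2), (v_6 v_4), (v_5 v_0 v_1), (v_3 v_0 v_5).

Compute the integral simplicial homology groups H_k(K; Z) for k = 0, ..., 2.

Order the vertices as v_0 < v_1 < v_2 < v_3 < v_4 < v_5 < v_6. Listing each simplex with vertices in this order, K has dimension 2 with simplices:

  0-simplices (7): [v_0], [v_1], [v_2], [v_3], [v_4], [v_5], [v_6]
  1-simplices (10): [v_0,v_1], [v_0,v_3], [v_0,v_5], [v_0,v_6], [v_1,v_5], [v_1,v_6], [v_2,v_4], [v_2,v_5], [v_3,v_5], [v_4,v_6]
  2-simplices (3): [v_0,v_1,v_5], [v_0,v_1,v_6], [v_0,v_3,v_5]

Hence C_0 ≅ Z^7, C_1 ≅ Z^10, C_2 ≅ Z^3.

Boundary ∂_1: C_1 → C_0 sends each edge [p,q] (with p < q) to q − p. For instance
  ∂[v_3,v_5] = [v_5] − [v_3].
The 7×10 boundary matrix has rank 6 and Smith normal form diag(1,1,1,1,1,1).

∂_2: C_2 → C_1 maps a triangle to the signed sum of its edges. For instance
  ∂[v_0,v_1,v_6] = [v_1,v_6] − [v_0,v_6] + [v_0,v_1],
  ∂[v_0,v_1,v_5] = [v_1,v_5] − [v_0,v_5] + [v_0,v_1].
The resulting 10×3 matrix has rank 3, and its Smith normal form has invariant factors (1,1,1).

Computing H_k = (kernel of ∂_k) / (image of ∂_{k+1}):

  H_0: rank C_0 − rank ∂_1 = 7 − 6 = 1, and the invariant factors of ∂_1 are all 1, so H_0 = Z.
  H_1: rank ker ∂_1 − rank ∂_2 = (10 − 6) − 3 = 1, and the invariant factors of ∂_2 are all 1, so H_1 = Z.
  H_2: rank ker ∂_2 − rank ∂_3 = (3 − 3) − 0 = 0, and there is no ∂_3, so H_2 = 0.

H_0 = Z,  H_1 = Z,  H_2 = 0.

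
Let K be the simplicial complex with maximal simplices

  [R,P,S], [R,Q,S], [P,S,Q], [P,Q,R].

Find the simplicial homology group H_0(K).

Order the vertices as P < Q < R < S. Listing each simplex with vertices in this order, K has dimension 2 with simplices:

  0-simplices (4): P, Q, R, S
  1-simplices (6): PQ, PR, PS, QR, QS, RS
  2-simplices (4): PQR, PQS, PRS, QRS

so the chain groups are C_0 ≅ Z^4, C_1 ≅ Z^6, C_2 ≅ Z^4.

∂_1: C_1 → C_0 maps an edge to its endpoints' difference, ∂[p,q] = q − p. For instance
  ∂QR = R − Q.
The resulting 4×6 matrix has rank 3, and its Smith normal form has invariant factors (1,1,1).

The boundary map ∂_2: C_2 → C_1 sends each 2-simplex [p,q,r] to [q,r] − [p,r] + [p,q]. For instance
  ∂PRS = RS − PS + PR,
  ∂PQR = QR − PR + PQ.
The resulting 6×4 matrix has rank 3, and its Smith normal form has invariant factors (1,1,1).

Computing H_k = (kernel of ∂_k) / (image of ∂_{k+1}):

  H_0: rank C_0 − rank ∂_1 = 4 − 3 = 1, and the invariant factors of ∂_1 are all 1, so H_0 = Z.

H_0 ≅ Z.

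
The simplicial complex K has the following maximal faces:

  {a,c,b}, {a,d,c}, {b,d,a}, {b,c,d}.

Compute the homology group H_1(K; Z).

Take the total order a < b < c < d on the vertex set. Then K (dimension 2) consists of the simplices:

  0-simplices (4): a, b, c, d
  1-simplices (6): ab, ac, ad, bc, bd, cd
  2-simplices (4): abc, abd, acd, bcd

giving chain groups C_0 ≅ Z^4, C_1 ≅ Z^6, C_2 ≅ Z^4.

∂_1: C_1 → C_0 sends each edge [p,q] (with p < q) to q − p. For instance
  ∂cd = d − c.
This gives a 4×6 integer matrix of rank 3; reducing to Smith normal form yields diagonal entries (1,1,1).

Boundary ∂_2: C_2 → C_1 sends each 2-simplex [p,q,r] to [q,r] − [p,r] + [p,q]. For instance
  ∂bcd = cd − bd + bc,
  ∂abd = bd − ad + ab.
This gives a 6×4 integer matrix of rank 3; reducing to Smith normal form yields diagonal entries (1,1,1).

Computing H_k = (kernel of ∂_k) / (image of ∂_{k+1}):

  H_1: rank ker ∂_1 − rank ∂_2 = (6 − 3) − 3 = 0, and the invariant factors of ∂_2 are all 1, so H_1 ≅ 0.

H_1 = 0.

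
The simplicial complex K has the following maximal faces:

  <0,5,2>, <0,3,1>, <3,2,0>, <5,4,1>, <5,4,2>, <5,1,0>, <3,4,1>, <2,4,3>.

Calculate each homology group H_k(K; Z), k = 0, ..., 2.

Take the total order 0 < 1 < 2 < 3 < 4 < 5 on the vertex set. Then K (dimension 2) consists of the simplices:

  0-simplices (6): [0], [1], [2], [3], [4], [5]
  1-simplices (12): [0,1], [0,2], [0,3], [0,5], [1,3], [1,4], [1,5], [2,3], [2,4], [2,5], [3,4], [4,5]
  2-simplices (8): [0,1,3], [0,1,5], [0,2,3], [0,2,5], [1,3,4], [1,4,5], [2,3,4], [2,4,5]

Hence C_0 ≅ Z^6, C_1 ≅ Z^12, C_2 ≅ Z^8.

Boundary ∂_1: C_1 → C_0 sends each edge [p,q] (with p < q) to q − p. For instance
  ∂[1,4] = [4] − [1].
This gives a 6×12 integer matrix of rank 5; reducing to Smith normal form yields diagonal entries (1,1,1,1,1).

The boundary map ∂_2: C_2 → C_1 acts by ∂[p,q,r] = [q,r] − [p,r] + [p,q]. For instance
  ∂[0,2,5] = [2,5] − [0,5] + [0,2],
  ∂[0,2,3] = [2,3] − [0,3] + [0,2].
This gives a 12×8 integer matrix of rank 7; reducing to Smith normal form yields diagonal entries (1,1,1,1,1,1,1).

Now H_k = ker ∂_k / im ∂_{k+1}, so:

  H_0: rank C_0 − rank ∂_1 = 6 − 5 = 1, and the invariant factors of ∂_1 are all 1, so H_0 ≅ Z.
  H_1: rank ker ∂_1 − rank ∂_2 = (12 − 5) − 7 = 0, and the invariant factors of ∂_2 are all 1, so H_1 ≅ 0.
  H_2: rank ker ∂_2 − rank ∂_3 = (8 − 7) − 0 = 1, and there is no ∂_3, so H_2 ≅ Z.

H_0 = Z,  H_1 = 0,  H_2 = Z.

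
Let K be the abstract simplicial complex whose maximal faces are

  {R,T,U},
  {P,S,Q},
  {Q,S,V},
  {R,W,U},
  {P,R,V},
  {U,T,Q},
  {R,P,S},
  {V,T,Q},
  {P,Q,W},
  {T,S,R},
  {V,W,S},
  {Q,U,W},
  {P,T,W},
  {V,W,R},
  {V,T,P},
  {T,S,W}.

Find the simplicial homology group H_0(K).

Fix the vertex order P < Q < R < S < T < U < V < W and write every simplex with vertices in increasing order. Then dim K = 2 and the simplices of K are:

  0-simplices (8): P, Q, R, S, T, U, V, W
  1-simplices (24): PQ, PR, PS, PT, PV, PW, QS, QT, QU, QV, QW, RS, RT, RU, RV, RW, ST, SV, SW, TU, TV, TW, UW, VW
  2-simplices (16): PQS, PQW, PRS, PRV, PTV, PTW, QSV, QTU, QTV, QUW, RST, RTU, RUW, RVW, STW, SVW

so the chain groups are C_0 ≅ Z^8, C_1 ≅ Z^24, C_2 ≅ Z^16.

The boundary map ∂_1: C_1 → C_0 sends each edge [p,q] (with p < q) to q − p.
The resulting 8×24 matrix has rank 7, and its Smith normal form has invariant factors (1,1,1,1,1,1,1).

The boundary map ∂_2: C_2 → C_1 acts by ∂[p,q,r] = [q,r] − [p,r] + [p,q]. For instance
  ∂QTV = TV − QV + QT,
  ∂RST = ST − RT + RS.
The resulting 24×16 matrix has rank 15, and its Smith normal form has invariant factors (1,1,1,1,1,1,1,1,1,1,1,1,1,1,1).

Now H_k = ker ∂_k / im ∂_{k+1}, so:

  H_0: rank C_0 − rank ∂_1 = 8 − 7 = 1, and the invariant factors of ∂_1 are all 1, so H_0 ≅ Z.

H_0 = Z.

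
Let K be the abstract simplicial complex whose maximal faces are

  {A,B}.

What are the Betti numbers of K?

b_0 = 1, b_1 = 0.

Fix the vertex order A < B and write every simplex with vertices in increasing order. Then dim K = 1 and the simplices of K are:

  0-simplices (2): A, B
  1-simplices (1): AB

Hence C_0 ≅ Z^2, C_1 ≅ Z^1.

Boundary ∂_1: C_1 → C_0 sends each edge [p,q] (with p < q) to q − p.
The 2×1 boundary matrix has rank 1 and Smith normal form diag(1).

Reading off H_k = ker ∂_k / im ∂_{k+1}:

  H_0: rank C_0 − rank ∂_1 = 2 − 1 = 1, and the invariant factors of ∂_1 are all 1, so H_0 ≅ Z.
  H_1: rank ker ∂_1 − rank ∂_2 = (1 − 1) − 0 = 0, and there is no ∂_2, so H_1 ≅ 0.

As a check, the Euler characteristic is 2 − 1 = 1, which agrees with 1 − 0 = 1.

Hence the Betti numbers are b_0 = 1, b_1 = 0.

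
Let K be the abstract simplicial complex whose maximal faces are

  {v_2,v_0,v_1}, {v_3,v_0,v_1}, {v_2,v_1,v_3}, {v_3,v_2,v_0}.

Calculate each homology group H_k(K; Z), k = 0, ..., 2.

Order the vertices as v_0 < v_1 < v_2 < v_3. Listing each simplex with vertices in this order, K has dimension 2 with simplices:

  0-simplices (4): [v_0], [v_1], [v_2], [v_3]
  1-simplices (6): [v_0,v_1], [v_0,v_2], [v_0,v_3], [v_1,v_2], [v_1,v_3], [v_2,v_3]
  2-simplices (4): [v_0,v_1,v_2], [v_0,v_1,v_3], [v_0,v_2,v_3], [v_1,v_2,v_3]

Hence C_0 ≅ Z^4, C_1 ≅ Z^6, C_2 ≅ Z^4.

∂_1: C_1 → C_0 sends each edge [p,q] (with p < q) to q − p.
As a 4×6 matrix over Z this has rank 3, with invariant factors (1,1,1).

The boundary map ∂_2: C_2 → C_1 sends each 2-simplex [p,q,r] to [q,r] − [p,r] + [p,q]. For instance
  ∂[v_0,v_1,v_3] = [v_1,v_3] − [v_0,v_3] + [v_0,v_1],
  ∂[v_1,v_2,v_3] = [v_2,v_3] − [v_1,v_3] + [v_1,v_2].
The resulting 6×4 matrix has rank 3, and its Smith normal form has invariant factors (1,1,1).

From H_k ≅ ker(∂_k) / im(∂_{k+1}) we obtain:

  H_0: rank C_0 − rank ∂_1 = 4 − 3 = 1, and the invariant factors of ∂_1 are all 1, so H_0 ≅ Z.
  H_1: rank ker ∂_1 − rank ∂_2 = (6 − 3) − 3 = 0, and the invariant factors of ∂_2 are all 1, so H_1 ≅ 0.
  H_2: rank ker ∂_2 − rank ∂_3 = (4 − 3) − 0 = 1, and there is no ∂_3, so H_2 ≅ Z.

As a check, the Euler characteristic is 4 − 6 + 4 = 2, which agrees with 1 − 0 + 1 = 2.

H_0 = Z,  H_1 = 0,  H_2 = Z.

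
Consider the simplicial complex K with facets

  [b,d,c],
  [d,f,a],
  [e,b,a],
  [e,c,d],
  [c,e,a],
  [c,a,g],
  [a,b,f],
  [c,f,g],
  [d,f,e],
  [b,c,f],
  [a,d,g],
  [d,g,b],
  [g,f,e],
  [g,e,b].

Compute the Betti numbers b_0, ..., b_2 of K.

Order the vertices as a < b < c < d < e < f < g. Listing each simplex with vertices in this order, K has dimension 2 with simplices:

  0-simplices (7): a, b, c, d, e, f, g
  1-simplices (21): ab, ac, ad, ae, af, ag, bc, bd, be, bf, bg, cd, ce, cf, cg, de, df, dg, ef, eg, fg
  2-simplices (14): abe, abf, ace, acg, adf, adg, bcd, bcf, bdg, beg, cde, cfg, def, efg

giving chain groups C_0 ≅ Z^7, C_1 ≅ Z^21, C_2 ≅ Z^14.

The boundary map ∂_1: C_1 → C_0 is given by ∂[p,q] = [q] − [p].
The 7×21 boundary matrix has rank 6 and Smith normal form diag(1,1,1,1,1,1).

The boundary map ∂_2: C_2 → C_1 acts by ∂[p,q,r] = [q,r] − [p,r] + [p,q]. For instance
  ∂bcd = cd − bd + bc,
  ∂adg = dg − ag + ad.
The resulting 21×14 matrix has rank 13, and its Smith normal form has invariant factors (1,1,1,1,1,1,1,1,1,1,1,1,1).

Reading off H_k = ker ∂_k / im ∂_{k+1}:

  H_0: rank C_0 − rank ∂_1 = 7 − 6 = 1, and the invariant factors of ∂_1 are all 1, so H_0 ≅ Z.
  H_1: rank ker ∂_1 − rank ∂_2 = (21 − 6) − 13 = 2, and the invariant factors of ∂_2 are all 1, so H_1 ≅ Z^2.
  H_2: rank ker ∂_2 − rank ∂_3 = (14 − 13) − 0 = 1, and there is no ∂_3, so H_2 ≅ Z.

As a check, the Euler characteristic is 7 − 21 + 14 = 0, which agrees with 1 − 2 + 1 = 0.

Hence the Betti numbers are b_0 = 1, b_1 = 2, b_2 = 1.

b_0 = 1, b_1 = 2, b_2 = 1.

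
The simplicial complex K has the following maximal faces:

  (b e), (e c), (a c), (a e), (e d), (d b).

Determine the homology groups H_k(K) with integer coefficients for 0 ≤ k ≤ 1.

H_0 ≅ Z,  H_1 ≅ Z^2.

We work with the vertex ordering a < b < c < d < e. The simplices of K, each written with vertices in increasing order, are:

  0-simplices (5): a, b, c, d, e
  1-simplices (6): ac, ae, bd, be, ce, de

Hence C_0 ≅ Z^5, C_1 ≅ Z^6.

∂_1: C_1 → C_0 maps an edge to its endpoints' difference, ∂[p,q] = q − p.
The 5×6 boundary matrix has rank 4 and Smith normal form diag(1,1,1,1).

Now H_k = ker ∂_k / im ∂_{k+1}, so:

  H_0: rank C_0 − rank ∂_1 = 5 − 4 = 1, and the invariant factors of ∂_1 are all 1, so H_0 = Z.
  H_1: rank ker ∂_1 − rank ∂_2 = (6 − 4) − 0 = 2, and there is no ∂_2, so H_1 = Z^2.

(K is a triangulation of a wedge of 2 circles.)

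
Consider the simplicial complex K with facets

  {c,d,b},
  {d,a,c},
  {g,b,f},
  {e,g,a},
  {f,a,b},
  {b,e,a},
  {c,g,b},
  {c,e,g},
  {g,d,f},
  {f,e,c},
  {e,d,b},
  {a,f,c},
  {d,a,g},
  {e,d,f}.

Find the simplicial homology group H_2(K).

Take the total order a < b < c < d < e < f < g on the vertex set. Then K (dimension 2) consists of the simplices:

  0-simplices (7): a, b, c, d, e, f, g
  1-simplices (21): ab, ac, ad, ae, af, ag, bc, bd, be, bf, bg, cd, ce, cf, cg, de, df, dg, ef, eg, fg
  2-simplices (14): abe, abf, acd, acf, adg, aeg, bcd, bcg, bde, bfg, cef, ceg, def, dfg

giving chain groups C_0 ≅ Z^7, C_1 ≅ Z^21, C_2 ≅ Z^14.

Boundary ∂_1: C_1 → C_0 maps an edge to its endpoints' difference, ∂[p,q] = q − p. For instance
  ∂bf = f − b.
As a 7×21 matrix over Z this has rank 6, with invariant factors (1,1,1,1,1,1).

∂_2: C_2 → C_1 acts by ∂[p,q,r] = [q,r] − [p,r] + [p,q]. For instance
  ∂aeg = eg − ag + ae,
  ∂abf = bf − af + ab.
This gives a 21×14 integer matrix of rank 13; reducing to Smith normal form yields diagonal entries (1,1,1,1,1,1,1,1,1,1,1,1,1).

Reading off H_k = ker ∂_k / im ∂_{k+1}:

  H_2: rank ker ∂_2 − rank ∂_3 = (14 − 13) − 0 = 1, and there is no ∂_3, so H_2 = Z.

(K is a triangulation of the torus T^2.)

H_2 ≅ Z.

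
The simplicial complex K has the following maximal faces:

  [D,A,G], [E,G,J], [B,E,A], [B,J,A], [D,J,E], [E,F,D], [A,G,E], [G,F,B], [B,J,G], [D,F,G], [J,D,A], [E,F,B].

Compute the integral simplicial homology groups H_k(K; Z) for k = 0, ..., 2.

H_0 ≅ Z,  H_1 ≅ Z_2,  H_2 = 0.

We work with the vertex ordering A < B < D < E < F < G < J. The simplices of K, each written with vertices in increasing order, are:

  0-simplices (7): A, B, D, E, F, G, J
  1-simplices (18): AB, AD, AE, AG, AJ, BE, BF, BG, BJ, DE, DF, DG, DJ, EF, EG, EJ, FG, GJ
  2-simplices (12): ABE, ABJ, ADG, ADJ, AEG, BEF, BFG, BGJ, DEF, DEJ, DFG, EGJ

so the chain groups are C_0 ≅ Z^7, C_1 ≅ Z^18, C_2 ≅ Z^12.

∂_1: C_1 → C_0 maps an edge to its endpoints' difference, ∂[p,q] = q − p.
As a 7×18 matrix over Z this has rank 6, with invariant factors (1,1,1,1,1,1).

The boundary map ∂_2: C_2 → C_1 maps a triangle to the signed sum of its edges. For instance
  ∂EGJ = GJ − EJ + EG,
  ∂BGJ = GJ − BJ + BG.
The 18×12 boundary matrix has rank 12 and Smith normal form diag(1,1,1,1,1,1,1,1,1,1,1,2).

Computing H_k = (kernel of ∂_k) / (image of ∂_{k+1}):

  H_0: rank C_0 − rank ∂_1 = 7 − 6 = 1, and the invariant factors of ∂_1 are all 1, so H_0 ≅ Z.
  H_1: rank ker ∂_1 − rank ∂_2 = (18 − 6) − 12 = 0, and ∂_2 has invariant factor 2 > 1, so H_1 ≅ Z_2.
  H_2: rank ker ∂_2 − rank ∂_3 = (12 − 12) − 0 = 0, and there is no ∂_3, so H_2 ≅ 0.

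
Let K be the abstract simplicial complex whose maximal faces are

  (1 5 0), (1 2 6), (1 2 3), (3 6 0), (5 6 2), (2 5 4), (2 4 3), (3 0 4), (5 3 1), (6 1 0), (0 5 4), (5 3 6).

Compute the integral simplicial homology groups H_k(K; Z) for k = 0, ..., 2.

H_0 = Z,  H_1 = Z/2,  H_2 = 0.

Order the vertices as 0 < 1 < 2 < 3 < 4 < 5 < 6. Listing each simplex with vertices in this order, K has dimension 2 with simplices:

  0-simplices (7): [0], [1], [2], [3], [4], [5], [6]
  1-simplices (18): [0,1], [0,3], [0,4], [0,5], [0,6], [1,2], [1,3], [1,5], [1,6], [2,3], [2,4], [2,5], [2,6], [3,4], [3,5], [3,6], [4,5], [5,6]
  2-simplices (12): [0,1,5], [0,1,6], [0,3,4], [0,3,6], [0,4,5], [1,2,3], [1,2,6], [1,3,5], [2,3,4], [2,4,5], [2,5,6], [3,5,6]

so the chain groups are C_0 ≅ Z^7, C_1 ≅ Z^18, C_2 ≅ Z^12.

Boundary ∂_1: C_1 → C_0 is given by ∂[p,q] = [q] − [p]. For instance
  ∂[3,4] = [4] − [3].
The 7×18 boundary matrix has rank 6 and Smith normal form diag(1,1,1,1,1,1).

Boundary ∂_2: C_2 → C_1 maps a triangle to the signed sum of its edges. For instance
  ∂[0,1,5] = [1,5] − [0,5] + [0,1],
  ∂[3,5,6] = [5,6] − [3,6] + [3,5].
This gives a 18×12 integer matrix of rank 12; reducing to Smith normal form yields diagonal entries (1,1,1,1,1,1,1,1,1,1,1,2).

Computing H_k = (kernel of ∂_k) / (image of ∂_{k+1}):

  H_0: rank C_0 − rank ∂_1 = 7 − 6 = 1, and the invariant factors of ∂_1 are all 1, so H_0 ≅ Z.
  H_1: rank ker ∂_1 − rank ∂_2 = (18 − 6) − 12 = 0, and ∂_2 has invariant factor 2 > 1, so H_1 ≅ Z/2.
  H_2: rank ker ∂_2 − rank ∂_3 = (12 − 12) − 0 = 0, and there is no ∂_3, so H_2 ≅ 0.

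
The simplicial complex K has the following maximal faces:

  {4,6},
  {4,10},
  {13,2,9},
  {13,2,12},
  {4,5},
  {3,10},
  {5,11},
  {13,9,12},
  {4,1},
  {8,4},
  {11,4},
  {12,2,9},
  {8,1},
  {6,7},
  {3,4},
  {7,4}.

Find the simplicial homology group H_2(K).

H_2 ≅ Z.

Fix the vertex order 1 < 2 < 3 < 4 < 5 < 6 < 7 < 8 < 9 < 10 < 11 < 12 < 13 and write every simplex with vertices in increasing order. Then dim K = 2 and the simplices of K are:

  0-simplices (13): [1], [2], [3], [4], [5], [6], [7], [8], [9], [10], [11], [12], [13]
  1-simplices (18): [1,4], [1,8], [2,9], [2,12], [2,13], [3,4], [3,10], [4,5], [4,6], [4,7], [4,8], [4,10], [4,11], [5,11], [6,7], [9,12], [9,13], [12,13]
  2-simplices (4): [2,9,12], [2,9,13], [2,12,13], [9,12,13]

so the chain groups are C_0 ≅ Z^13, C_1 ≅ Z^18, C_2 ≅ Z^4.

Boundary ∂_1: C_1 → C_0 maps an edge to its endpoints' difference, ∂[p,q] = q − p.
The resulting 13×18 matrix has rank 11, and its Smith normal form has invariant factors (1,1,1,1,1,1,1,1,1,1,1).

Boundary ∂_2: C_2 → C_1 maps a triangle to the signed sum of its edges. For instance
  ∂[2,12,13] = [12,13] − [2,13] + [2,12],
  ∂[2,9,12] = [9,12] − [2,12] + [2,9].
This gives a 18×4 integer matrix of rank 3; reducing to Smith normal form yields diagonal entries (1,1,1).

From H_k ≅ ker(∂_k) / im(∂_{k+1}) we obtain:

  H_2: rank ker ∂_2 − rank ∂_3 = (4 − 3) − 0 = 1, and there is no ∂_3, so H_2 ≅ Z.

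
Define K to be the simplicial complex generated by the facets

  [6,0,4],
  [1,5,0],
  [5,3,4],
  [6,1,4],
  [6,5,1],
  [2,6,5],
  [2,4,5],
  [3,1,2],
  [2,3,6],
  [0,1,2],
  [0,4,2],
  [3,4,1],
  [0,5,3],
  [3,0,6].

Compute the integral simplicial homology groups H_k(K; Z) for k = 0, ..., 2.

Take the total order 0 < 1 < 2 < 3 < 4 < 5 < 6 on the vertex set. Then K (dimension 2) consists of the simplices:

  0-simplices (7): [0], [1], [2], [3], [4], [5], [6]
  1-simplices (21): [0,1], [0,2], [0,3], [0,4], [0,5], [0,6], [1,2], [1,3], [1,4], [1,5], [1,6], [2,3], [2,4], [2,5], [2,6], [3,4], [3,5], [3,6], [4,5], [4,6], [5,6]
  2-simplices (14): [0,1,2], [0,1,5], [0,2,4], [0,3,5], [0,3,6], [0,4,6], [1,2,3], [1,3,4], [1,4,6], [1,5,6], [2,3,6], [2,4,5], [2,5,6], [3,4,5]

Hence C_0 ≅ Z^7, C_1 ≅ Z^21, C_2 ≅ Z^14.

The boundary map ∂_1: C_1 → C_0 sends each edge [p,q] (with p < q) to q − p. For instance
  ∂[1,5] = [5] − [1].
This gives a 7×21 integer matrix of rank 6; reducing to Smith normal form yields diagonal entries (1,1,1,1,1,1).

∂_2: C_2 → C_1 maps a triangle to the signed sum of its edges. For instance
  ∂[1,3,4] = [3,4] − [1,4] + [1,3],
  ∂[0,4,6] = [4,6] − [0,6] + [0,4].
As a 21×14 matrix over Z this has rank 13, with invariant factors (1,1,1,1,1,1,1,1,1,1,1,1,1).

Now H_k = ker ∂_k / im ∂_{k+1}, so:

  H_0: rank C_0 − rank ∂_1 = 7 − 6 = 1, and the invariant factors of ∂_1 are all 1, so H_0 ≅ Z.
  H_1: rank ker ∂_1 − rank ∂_2 = (21 − 6) − 13 = 2, and the invariant factors of ∂_2 are all 1, so H_1 ≅ Z^2.
  H_2: rank ker ∂_2 − rank ∂_3 = (14 − 13) − 0 = 1, and there is no ∂_3, so H_2 ≅ Z.

As a check, the Euler characteristic is 7 − 21 + 14 = 0, which agrees with 1 − 2 + 1 = 0.

H_0 ≅ Z,  H_1 ≅ Z^2,  H_2 ≅ Z.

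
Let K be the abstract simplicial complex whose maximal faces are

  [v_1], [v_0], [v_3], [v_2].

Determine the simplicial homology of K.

Fix the vertex order v_0 < v_1 < v_2 < v_3 and write every simplex with vertices in increasing order. Then dim K = 0 and the simplices of K are:

  0-simplices (4): [v_0], [v_1], [v_2], [v_3]

giving chain groups C_0 ≅ Z^4.

Now H_k = ker ∂_k / im ∂_{k+1}, so:

  H_0: rank C_0 − rank ∂_1 = 4 − 0 = 4, and there is no ∂_1, so H_0 = Z^4.

(K is a triangulation of a set of 4 points.)

H_0 = Z^4.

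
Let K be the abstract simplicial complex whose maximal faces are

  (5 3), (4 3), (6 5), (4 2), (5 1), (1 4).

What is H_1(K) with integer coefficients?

K has 6 vertices, 6 edges.
rank ∂_1 = 5, rank ∂_2 = 0 ⇒ b_1 = 6 − 5 − 0 = 1. So H_1 ≅ Z.

H_1 = Z.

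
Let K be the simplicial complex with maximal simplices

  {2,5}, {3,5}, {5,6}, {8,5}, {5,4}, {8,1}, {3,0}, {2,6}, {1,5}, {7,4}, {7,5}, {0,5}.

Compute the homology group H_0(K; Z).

H_0 ≅ Z.

Fix the vertex order 0 < 1 < 2 < 3 < 4 < 5 < 6 < 7 < 8 and write every simplex with vertices in increasing order. Then dim K = 1 and the simplices of K are:

  0-simplices (9): [0], [1], [2], [3], [4], [5], [6], [7], [8]
  1-simplices (12): [0,3], [0,5], [1,5], [1,8], [2,5], [2,6], [3,5], [4,5], [4,7], [5,6], [5,7], [5,8]

giving chain groups C_0 ≅ Z^9, C_1 ≅ Z^12.

∂_1: C_1 → C_0 sends each edge [p,q] (with p < q) to q − p.
This gives a 9×12 integer matrix of rank 8; reducing to Smith normal form yields diagonal entries (1,1,1,1,1,1,1,1).

Now H_k = ker ∂_k / im ∂_{k+1}, so:

  H_0: rank C_0 − rank ∂_1 = 9 − 8 = 1, and the invariant factors of ∂_1 are all 1, so H_0 ≅ Z.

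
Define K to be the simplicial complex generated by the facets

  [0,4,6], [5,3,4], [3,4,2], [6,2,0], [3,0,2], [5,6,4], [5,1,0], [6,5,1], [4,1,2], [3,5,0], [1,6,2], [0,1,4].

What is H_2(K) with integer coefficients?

H_2 = 0.

We work with the vertex ordering 0 < 1 < 2 < 3 < 4 < 5 < 6. The simplices of K, each written with vertices in increasing order, are:

  0-simplices (7): [0], [1], [2], [3], [4], [5], [6]
  1-simplices (18): [0,1], [0,2], [0,3], [0,4], [0,5], [0,6], [1,2], [1,4], [1,5], [1,6], [2,3], [2,4], [2,6], [3,4], [3,5], [4,5], [4,6], [5,6]
  2-simplices (12): [0,1,4], [0,1,5], [0,2,3], [0,2,6], [0,3,5], [0,4,6], [1,2,4], [1,2,6], [1,5,6], [2,3,4], [3,4,5], [4,5,6]

so the chain groups are C_0 ≅ Z^7, C_1 ≅ Z^18, C_2 ≅ Z^12.

∂_1: C_1 → C_0 maps an edge to its endpoints' difference, ∂[p,q] = q − p.
The resulting 7×18 matrix has rank 6, and its Smith normal form has invariant factors (1,1,1,1,1,1).

The boundary map ∂_2: C_2 → C_1 maps a triangle to the signed sum of its edges. For instance
  ∂[1,2,4] = [2,4] − [1,4] + [1,2],
  ∂[0,3,5] = [3,5] − [0,5] + [0,3].
This gives a 18×12 integer matrix of rank 12; reducing to Smith normal form yields diagonal entries (1,1,1,1,1,1,1,1,1,1,1,2).

From H_k ≅ ker(∂_k) / im(∂_{k+1}) we obtain:

  H_2: rank ker ∂_2 − rank ∂_3 = (12 − 12) − 0 = 0, and there is no ∂_3, so H_2 ≅ 0.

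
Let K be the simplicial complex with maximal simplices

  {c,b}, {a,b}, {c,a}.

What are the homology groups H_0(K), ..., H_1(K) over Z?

H_0 = Z,  H_1 = Z.

We work with the vertex ordering a < b < c. The simplices of K, each written with vertices in increasing order, are:

  0-simplices (3): a, b, c
  1-simplices (3): ab, ac, bc

Hence C_0 ≅ Z^3, C_1 ≅ Z^3.

Boundary ∂_1: C_1 → C_0 maps an edge to its endpoints' difference, ∂[p,q] = q − p. For instance
  ∂ac = c − a.
This gives a 3×3 integer matrix of rank 2; reducing to Smith normal form yields diagonal entries (1,1).

From H_k ≅ ker(∂_k) / im(∂_{k+1}) we obtain:

  H_0: rank C_0 − rank ∂_1 = 3 − 2 = 1, and the invariant factors of ∂_1 are all 1, so H_0 ≅ Z.
  H_1: rank ker ∂_1 − rank ∂_2 = (3 − 2) − 0 = 1, and there is no ∂_2, so H_1 ≅ Z.

As a check, the Euler characteristic is 3 − 3 = 0, which agrees with 1 − 1 = 0.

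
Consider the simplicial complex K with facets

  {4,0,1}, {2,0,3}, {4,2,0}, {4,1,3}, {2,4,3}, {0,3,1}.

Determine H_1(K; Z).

Order the vertices as 0 < 1 < 2 < 3 < 4. Listing each simplex with vertices in this order, K has dimension 2 with simplices:

  0-simplices (5): [0], [1], [2], [3], [4]
  1-simplices (9): [0,1], [0,2], [0,3], [0,4], [1,3], [1,4], [2,3], [2,4], [3,4]
  2-simplices (6): [0,1,3], [0,1,4], [0,2,3], [0,2,4], [1,3,4], [2,3,4]

so the chain groups are C_0 ≅ Z^5, C_1 ≅ Z^9, C_2 ≅ Z^6.

The boundary map ∂_1: C_1 → C_0 maps an edge to its endpoints' difference, ∂[p,q] = q − p. For instance
  ∂[0,3] = [3] − [0].
The resulting 5×9 matrix has rank 4, and its Smith normal form has invariant factors (1,1,1,1).

∂_2: C_2 → C_1 acts by ∂[p,q,r] = [q,r] − [p,r] + [p,q]. For instance
  ∂[2,3,4] = [3,4] − [2,4] + [2,3],
  ∂[0,1,3] = [1,3] − [0,3] + [0,1].
The 9×6 boundary matrix has rank 5 and Smith normal form diag(1,1,1,1,1).

Reading off H_k = ker ∂_k / im ∂_{k+1}:

  H_1: rank ker ∂_1 − rank ∂_2 = (9 − 4) − 5 = 0, and the invariant factors of ∂_2 are all 1, so H_1 ≅ 0.

H_1 = 0.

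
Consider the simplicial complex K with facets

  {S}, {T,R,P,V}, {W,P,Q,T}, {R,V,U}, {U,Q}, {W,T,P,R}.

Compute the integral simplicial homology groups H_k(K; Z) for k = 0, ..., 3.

Take the total order P < Q < R < S < T < U < V < W on the vertex set. Then K (dimension 3) consists of the simplices:

  0-simplices (8): P, Q, R, S, T, U, V, W
  1-simplices (15): PQ, PR, PT, PV, PW, QT, QU, QW, RT, RU, RV, RW, TV, TW, UV
  2-simplices (11): PQT, PQW, PRT, PRV, PRW, PTV, PTW, QTW, RTV, RTW, RUV
  3-simplices (3): PQTW, PRTV, PRTW

so the chain groups are C_0 ≅ Z^8, C_1 ≅ Z^15, C_2 ≅ Z^11, C_3 ≅ Z^3.

Boundary ∂_1: C_1 → C_0 sends each edge [p,q] (with p < q) to q − p.
As a 8×15 matrix over Z this has rank 6, with invariant factors (1,1,1,1,1,1).

∂_2: C_2 → C_1 acts by ∂[p,q,r] = [q,r] − [p,r] + [p,q]. For instance
  ∂PQW = QW − PW + PQ,
  ∂PTW = TW − PW + PT.
The resulting 15×11 matrix has rank 8, and its Smith normal form has invariant factors (1,1,1,1,1,1,1,1).

∂_3: C_3 → C_2 sends each 3-simplex σ to the alternating sum Σ_i (−1)^i (σ with its i-th vertex removed). For instance
  ∂PRTV = RTV − PTV + PRV − PRT,
  ∂PRTW = RTW − PTW + PRW − PRT.
The resulting 11×3 matrix has rank 3, and its Smith normal form has invariant factors (1,1,1).

Computing H_k = (kernel of ∂_k) / (image of ∂_{k+1}):

  H_0: rank C_0 − rank ∂_1 = 8 − 6 = 2, and the invariant factors of ∂_1 are all 1, so H_0 = Z^2.
  H_1: rank ker ∂_1 − rank ∂_2 = (15 − 6) − 8 = 1, and the invariant factors of ∂_2 are all 1, so H_1 = Z.
  H_2: rank ker ∂_2 − rank ∂_3 = (11 − 8) − 3 = 0, and the invariant factors of ∂_3 are all 1, so H_2 = 0.
  H_3: rank ker ∂_3 − rank ∂_4 = (3 − 3) − 0 = 0, and there is no ∂_4, so H_3 = 0.

H_0 ≅ Z^2,  H_1 ≅ Z,  H_2 = 0,  H_3 = 0.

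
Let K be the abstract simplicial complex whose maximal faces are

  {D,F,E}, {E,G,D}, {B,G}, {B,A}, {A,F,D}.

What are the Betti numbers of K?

We work with the vertex ordering A < B < D < E < F < G. The simplices of K, each written with vertices in increasing order, are:

  0-simplices (6): A, B, D, E, F, G
  1-simplices (9): AB, AD, AF, BG, DE, DF, DG, EF, EG
  2-simplices (3): ADF, DEF, DEG

Hence C_0 ≅ Z^6, C_1 ≅ Z^9, C_2 ≅ Z^3.

∂_1: C_1 → C_0 sends each edge [p,q] (with p < q) to q − p. For instance
  ∂AD = D − A.
As a 6×9 matrix over Z this has rank 5, with invariant factors (1,1,1,1,1).

The boundary map ∂_2: C_2 → C_1 maps a triangle to the signed sum of its edges. For instance
  ∂DEG = EG − DG + DE,
  ∂DEF = EF − DF + DE.
This gives a 9×3 integer matrix of rank 3; reducing to Smith normal form yields diagonal entries (1,1,1).

Reading off H_k = ker ∂_k / im ∂_{k+1}:

  H_0: rank C_0 − rank ∂_1 = 6 − 5 = 1, and the invariant factors of ∂_1 are all 1, so H_0 ≅ Z.
  H_1: rank ker ∂_1 − rank ∂_2 = (9 − 5) − 3 = 1, and the invariant factors of ∂_2 are all 1, so H_1 ≅ Z.
  H_2: rank ker ∂_2 − rank ∂_3 = (3 − 3) − 0 = 0, and there is no ∂_3, so H_2 ≅ 0.

Hence the Betti numbers are b_0 = 1, b_1 = 1, b_2 = 0.

b_0 = 1, b_1 = 1, b_2 = 0.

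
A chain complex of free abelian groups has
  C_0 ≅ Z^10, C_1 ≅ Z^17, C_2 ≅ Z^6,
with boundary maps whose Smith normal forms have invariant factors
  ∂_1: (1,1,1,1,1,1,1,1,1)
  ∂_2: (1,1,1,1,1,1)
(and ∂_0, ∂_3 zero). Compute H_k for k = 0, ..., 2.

H_0: b_0 = 10 − 0 − 9 = 1; torsion from ∂_1 factors > 1: none. So H_0 = Z.
H_1: b_1 = 17 − 9 − 6 = 2; torsion from ∂_2 factors > 1: none. So H_1 = Z^2.
H_2: b_2 = 6 − 6 − 0 = 0; torsion from ∂_3 factors > 1: none. So H_2 = 0.

H_0 = Z,  H_1 = Z^2,  H_2 = 0.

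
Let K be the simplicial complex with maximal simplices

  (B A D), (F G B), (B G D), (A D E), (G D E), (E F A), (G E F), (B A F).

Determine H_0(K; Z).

Fix the vertex order A < B < D < E < F < G and write every simplex with vertices in increasing order. Then dim K = 2 and the simplices of K are:

  0-simplices (6): A, B, D, E, F, G
  1-simplices (12): AB, AD, AE, AF, BD, BF, BG, DE, DG, EF, EG, FG
  2-simplices (8): ABD, ABF, ADE, AEF, BDG, BFG, DEG, EFG

so the chain groups are C_0 ≅ Z^6, C_1 ≅ Z^12, C_2 ≅ Z^8.

Boundary ∂_1: C_1 → C_0 sends each edge [p,q] (with p < q) to q − p.
As a 6×12 matrix over Z this has rank 5, with invariant factors (1,1,1,1,1).

∂_2: C_2 → C_1 sends each 2-simplex [p,q,r] to [q,r] − [p,r] + [p,q]. For instance
  ∂AEF = EF − AF + AE,
  ∂BDG = DG − BG + BD.
The 12×8 boundary matrix has rank 7 and Smith normal form diag(1,1,1,1,1,1,1).

Now H_k = ker ∂_k / im ∂_{k+1}, so:

  H_0: rank C_0 − rank ∂_1 = 6 − 5 = 1, and the invariant factors of ∂_1 are all 1, so H_0 = Z.

H_0 ≅ Z.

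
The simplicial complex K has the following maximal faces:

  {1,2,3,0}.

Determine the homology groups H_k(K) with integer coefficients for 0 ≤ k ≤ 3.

We work with the vertex ordering 0 < 1 < 2 < 3. The simplices of K, each written with vertices in increasing order, are:

  0-simplices (4): [0], [1], [2], [3]
  1-simplices (6): [0,1], [0,2], [0,3], [1,2], [1,3], [2,3]
  2-simplices (4): [0,1,2], [0,1,3], [0,2,3], [1,2,3]
  3-simplices (1): [0,1,2,3]

giving chain groups C_0 ≅ Z^4, C_1 ≅ Z^6, C_2 ≅ Z^4, C_3 ≅ Z^1.

∂_1: C_1 → C_0 is given by ∂[p,q] = [q] − [p]. For instance
  ∂[1,3] = [3] − [1].
The resulting 4×6 matrix has rank 3, and its Smith normal form has invariant factors (1,1,1).

Boundary ∂_2: C_2 → C_1 maps a triangle to the signed sum of its edges. For instance
  ∂[0,1,3] = [1,3] − [0,3] + [0,1],
  ∂[1,2,3] = [2,3] − [1,3] + [1,2].
As a 6×4 matrix over Z this has rank 3, with invariant factors (1,1,1).

∂_3: C_3 → C_2 sends each 3-simplex σ to the alternating sum Σ_i (−1)^i (σ with its i-th vertex removed). For instance
  ∂[0,1,2,3] = [1,2,3] − [0,2,3] + [0,1,3] − [0,1,2].
As a 4×1 matrix over Z this has rank 1, with invariant factors (1).

Now H_k = ker ∂_k / im ∂_{k+1}, so:

  H_0: rank C_0 − rank ∂_1 = 4 − 3 = 1, and the invariant factors of ∂_1 are all 1, so H_0 ≅ Z.
  H_1: rank ker ∂_1 − rank ∂_2 = (6 − 3) − 3 = 0, and the invariant factors of ∂_2 are all 1, so H_1 ≅ 0.
  H_2: rank ker ∂_2 − rank ∂_3 = (4 − 3) − 1 = 0, and the invariant factors of ∂_3 are all 1, so H_2 ≅ 0.
  H_3: rank ker ∂_3 − rank ∂_4 = (1 − 1) − 0 = 0, and there is no ∂_4, so H_3 ≅ 0.

H_0 ≅ Z,  H_1 = 0,  H_2 = 0,  H_3 = 0.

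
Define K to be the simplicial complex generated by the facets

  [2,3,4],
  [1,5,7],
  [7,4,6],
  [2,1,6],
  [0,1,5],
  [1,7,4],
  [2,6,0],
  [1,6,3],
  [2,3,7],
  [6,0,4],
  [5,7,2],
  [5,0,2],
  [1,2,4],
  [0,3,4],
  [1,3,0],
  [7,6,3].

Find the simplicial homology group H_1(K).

We work with the vertex ordering 0 < 1 < 2 < 3 < 4 < 5 < 6 < 7. The simplices of K, each written with vertices in increasing order, are:

  0-simplices (8): [0], [1], [2], [3], [4], [5], [6], [7]
  1-simplices (24): (24 of them)
  2-simplices (16): [0,1,3], [0,1,5], [0,2,5], [0,2,6], [0,3,4], [0,4,6], [1,2,4], [1,2,6], [1,3,6], [1,4,7], [1,5,7], [2,3,4], [2,3,7], [2,5,7], [3,6,7], [4,6,7]

giving chain groups C_0 ≅ Z^8, C_1 ≅ Z^24, C_2 ≅ Z^16.

The boundary map ∂_1: C_1 → C_0 is given by ∂[p,q] = [q] − [p]. For instance
  ∂[6,7] = [7] − [6].
The 8×24 boundary matrix has rank 7 and Smith normal form diag(1,1,1,1,1,1,1).

Boundary ∂_2: C_2 → C_1 sends each 2-simplex [p,q,r] to [q,r] − [p,r] + [p,q]. For instance
  ∂[0,2,5] = [2,5] − [0,5] + [0,2],
  ∂[3,6,7] = [6,7] − [3,7] + [3,6].
This gives a 24×16 integer matrix of rank 15; reducing to Smith normal form yields diagonal entries (1,1,1,1,1,1,1,1,1,1,1,1,1,1,1).

Reading off H_k = ker ∂_k / im ∂_{k+1}:

  H_1: rank ker ∂_1 − rank ∂_2 = (24 − 7) − 15 = 2, and the invariant factors of ∂_2 are all 1, so H_1 ≅ Z^2.

(K is a triangulation of the torus T^2.)

H_1 ≅ Z^2.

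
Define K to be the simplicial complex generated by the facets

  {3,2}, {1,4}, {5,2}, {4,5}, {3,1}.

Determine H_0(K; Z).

H_0 ≅ Z.

Order the vertices as 1 < 2 < 3 < 4 < 5. Listing each simplex with vertices in this order, K has dimension 1 with simplices:

  0-simplices (5): [1], [2], [3], [4], [5]
  1-simplices (5): [1,3], [1,4], [2,3], [2,5], [4,5]

so the chain groups are C_0 ≅ Z^5, C_1 ≅ Z^5.

The boundary map ∂_1: C_1 → C_0 is given by ∂[p,q] = [q] − [p]. For instance
  ∂[2,3] = [3] − [2].
The 5×5 boundary matrix has rank 4 and Smith normal form diag(1,1,1,1).

Computing H_k = (kernel of ∂_k) / (image of ∂_{k+1}):

  H_0: rank C_0 − rank ∂_1 = 5 − 4 = 1, and the invariant factors of ∂_1 are all 1, so H_0 ≅ Z.

(K is a triangulation of the circle S^1.)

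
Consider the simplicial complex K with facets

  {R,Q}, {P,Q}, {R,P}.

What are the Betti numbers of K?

Order the vertices as P < Q < R. Listing each simplex with vertices in this order, K has dimension 1 with simplices:

  0-simplices (3): P, Q, R
  1-simplices (3): PQ, PR, QR

Hence C_0 ≅ Z^3, C_1 ≅ Z^3.

Boundary ∂_1: C_1 → C_0 maps an edge to its endpoints' difference, ∂[p,q] = q − p.
This gives a 3×3 integer matrix of rank 2; reducing to Smith normal form yields diagonal entries (1,1).

Computing H_k = (kernel of ∂_k) / (image of ∂_{k+1}):

  H_0: rank C_0 − rank ∂_1 = 3 − 2 = 1, and the invariant factors of ∂_1 are all 1, so H_0 ≅ Z.
  H_1: rank ker ∂_1 − rank ∂_2 = (3 − 2) − 0 = 1, and there is no ∂_2, so H_1 ≅ Z.

As a check, the Euler characteristic is 3 − 3 = 0, which agrees with 1 − 1 = 0.
(K is a triangulation of the circle S^1.)

Hence the Betti numbers are b_0 = 1, b_1 = 1.

b_0 = 1, b_1 = 1.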